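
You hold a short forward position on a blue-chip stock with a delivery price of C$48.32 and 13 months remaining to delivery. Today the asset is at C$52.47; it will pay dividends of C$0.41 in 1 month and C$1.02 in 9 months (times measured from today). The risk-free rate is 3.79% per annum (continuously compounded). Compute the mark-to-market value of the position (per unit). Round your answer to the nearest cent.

-C$4.69

PV(remaining dividends) I = 0.41·e^(−0.0379·1/12) + 1.02·e^(−0.0379·9/12) = 1.4001
Current forward F = (S − I)·e^(rT) = (52.47 − 1.4001)·e^(0.0379·13/12) = 51.0699 × 1.041913 = 53.2104
Value (long) = (F − K)·e^(−rT) = (53.2104 − 48.32) × 0.959773 = 4.6937
Short position value = −(long value) = -C$4.69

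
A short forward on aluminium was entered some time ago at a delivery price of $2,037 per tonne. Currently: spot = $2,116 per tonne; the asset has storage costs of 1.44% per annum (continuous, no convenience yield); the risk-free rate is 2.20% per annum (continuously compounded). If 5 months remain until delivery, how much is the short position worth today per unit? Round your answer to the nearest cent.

-$110.32 per tonne

Current fair forward for the remaining 5 months: F = S·e^((r + u)·T), (r + u) = 0.0220 + 0.0144 = 0.0364
F = 2116 · e^(0.0364 × 5/12) = 2116 × 1.01528226 = 2148.3373
Value of long forward = (F − K)·e^(−rT) = (2148.3373 − 2037) · e^(−0.0220·5/12)
= 111.3373 × 0.99087522 = 110.32
Short position value = −(long value) = -$110.32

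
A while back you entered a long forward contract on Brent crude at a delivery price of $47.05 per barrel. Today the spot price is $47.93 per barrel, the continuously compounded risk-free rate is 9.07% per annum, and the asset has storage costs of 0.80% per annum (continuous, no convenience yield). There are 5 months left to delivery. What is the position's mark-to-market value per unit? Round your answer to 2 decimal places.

Current fair forward for the remaining 5 months: F = S·e^((r + u)·T), (r + u) = 0.0907 + 0.0080 = 0.0987
F = 47.93 · e^(0.0987 × 5/12) = 47.93 × 1.041982 = 49.9422
Value of long forward = (F − K)·e^(−rT) = (49.9422 − 47.05) · e^(−0.0907·5/12)
= 2.8922 × 0.962914 = 2.78

$2.78 per barrel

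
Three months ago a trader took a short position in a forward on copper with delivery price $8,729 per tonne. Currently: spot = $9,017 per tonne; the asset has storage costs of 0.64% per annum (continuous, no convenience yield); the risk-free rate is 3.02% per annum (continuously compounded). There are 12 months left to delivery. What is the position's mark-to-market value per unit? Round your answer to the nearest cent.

-$605.57 per tonne

Current fair forward for the remaining 12 months: F = S·e^((r + u)·T), (r + u) = 0.0302 + 0.0064 = 0.0366
F = 9017 · e^(0.0366 × 12/12) = 9017 × 1.03727803 = 9353.1360
Value of long forward = (F − K)·e^(−rT) = (9353.1360 − 8729) · e^(−0.0302·12/12)
= 624.1360 × 0.97025146 = 605.57
Short position value = −(long value) = -$605.57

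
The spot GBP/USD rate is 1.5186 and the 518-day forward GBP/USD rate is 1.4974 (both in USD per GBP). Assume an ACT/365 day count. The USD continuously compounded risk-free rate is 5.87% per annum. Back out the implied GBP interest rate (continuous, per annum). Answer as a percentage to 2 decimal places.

6.86%

F = S·e^((r_USD − r_GBP)T) ⇒ r_GBP = r_USD − ln(F/S)/T
ln(1.4974/1.5186) = -0.014059; /(518/365) = -0.009906
r_GBP = 0.0587 + 0.009906 = 0.068606
r_GBP = 6.86%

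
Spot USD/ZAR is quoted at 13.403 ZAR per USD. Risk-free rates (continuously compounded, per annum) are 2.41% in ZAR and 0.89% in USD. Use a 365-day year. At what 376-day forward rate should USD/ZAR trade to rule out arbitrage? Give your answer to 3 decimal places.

13.615

F = S·e^((r_ZAR − r_USD)T) = 13.403 · e^((0.0241 − 0.0089) × 376/365)
= 13.403 · e^0.015658 = 13.403 × 1.015781
F = 13.615 ZAR per USD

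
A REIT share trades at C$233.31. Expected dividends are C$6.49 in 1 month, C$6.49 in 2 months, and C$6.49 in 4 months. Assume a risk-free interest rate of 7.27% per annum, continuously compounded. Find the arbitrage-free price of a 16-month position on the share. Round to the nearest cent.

PV(dividends) I = 6.49·e^(−0.0727·1/12) + 6.49·e^(−0.0727·2/12) + 6.49·e^(−0.0727·4/12)
I = 6.4508 + 6.4118 + 6.3346 = 19.1972
F = (S − I)·e^(rT) = (233.31 − 19.1972) · e^(0.0727·16/12)
= 214.1128 · e^0.096933 = 214.1128 × 1.101787 = C$235.91

C$235.91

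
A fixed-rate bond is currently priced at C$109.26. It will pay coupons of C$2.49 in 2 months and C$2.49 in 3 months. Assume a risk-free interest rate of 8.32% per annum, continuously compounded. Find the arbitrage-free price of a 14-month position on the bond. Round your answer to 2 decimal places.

PV(coupons) I = 2.49·e^(−0.0832·2/12) + 2.49·e^(−0.0832·3/12)
I = 2.4557 + 2.4387 = 4.8944
F = (S − I)·e^(rT) = (109.26 − 4.8944) · e^(0.0832·14/12)
= 104.3656 · e^0.097067 = 104.3656 × 1.101934 = C$115.00

C$115.00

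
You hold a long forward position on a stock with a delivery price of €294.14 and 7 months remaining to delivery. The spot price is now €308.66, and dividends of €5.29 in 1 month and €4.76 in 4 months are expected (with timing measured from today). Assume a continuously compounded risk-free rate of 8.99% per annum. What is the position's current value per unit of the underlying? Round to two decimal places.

PV(remaining dividends) I = 5.29·e^(−0.0899·1/12) + 4.76·e^(−0.0899·4/12) = 9.8700
Current forward F = (S − I)·e^(rT) = (308.66 − 9.8700)·e^(0.0899·7/12) = 298.7900 × 1.053841 = 314.8772
Value (long) = (F − K)·e^(−rT) = (314.8772 − 294.14) × 0.948910 = 19.6777
Value = €19.68

€19.68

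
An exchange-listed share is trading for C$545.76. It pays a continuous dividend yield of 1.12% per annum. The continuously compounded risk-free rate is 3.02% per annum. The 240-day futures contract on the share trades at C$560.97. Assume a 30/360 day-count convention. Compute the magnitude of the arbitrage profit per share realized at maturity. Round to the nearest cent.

C$8.25 per share

Fair futures: F* = S·e^(carry·T), with carry = (r − q) = 0.0302 − 0.0112 = 0.0190
F* = 545.76 · e^(0.0190 × 240/360) = 545.76 · e^0.012667 = 545.76 × 1.012748 = C$552.7173
Market C$560.97 > fair C$552.7173: forward overpriced → cash-and-carry (buy spot, short the forward).
At maturity, profit = |F_mkt − F*| = |560.97 − 552.7173| = C$8.25 per share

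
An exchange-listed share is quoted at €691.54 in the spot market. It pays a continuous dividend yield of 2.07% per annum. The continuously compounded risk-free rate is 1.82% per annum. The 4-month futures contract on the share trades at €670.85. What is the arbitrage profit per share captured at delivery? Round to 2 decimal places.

Fair futures: F* = S·e^(carry·T), with carry = (r − q) = 0.0182 − 0.0207 = -0.0025
F* = 691.54 · e^(-0.0025 × 4/12) = 691.54 · e^-0.000833 = 691.54 × 0.999167 = €690.9639
Market €670.85 < fair €690.9639: forward underpriced → reverse cash-and-carry (short spot, go long the forward).
At maturity, profit = |F_mkt − F*| = |670.85 − 690.9639| = €20.11 per share

€20.11 per share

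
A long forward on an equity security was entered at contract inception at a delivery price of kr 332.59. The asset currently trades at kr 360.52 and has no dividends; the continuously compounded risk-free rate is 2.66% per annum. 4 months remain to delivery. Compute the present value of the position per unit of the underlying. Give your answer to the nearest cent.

kr 30.87

Current fair forward for the remaining 4 months: F = S·e^(r·T), r = 0.0266
F = 360.52 · e^(0.0266 × 4/12) = 360.52 × 1.008906 = 363.7308
Value of long forward = (F − K)·e^(−rT) = (363.7308 − 332.59) · e^(−0.0266·4/12)
= 31.1408 × 0.991173 = 30.87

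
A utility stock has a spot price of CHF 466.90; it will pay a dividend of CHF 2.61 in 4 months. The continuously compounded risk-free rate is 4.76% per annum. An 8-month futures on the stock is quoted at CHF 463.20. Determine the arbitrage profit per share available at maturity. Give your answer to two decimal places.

PV(dividends) I = 2.61·e^(−0.0476·4/12) = 2.5689
Fair futures F* = (S − I)·e^(rT) = (466.90 − 2.5689)·e^0.031733 = 464.3311 × 1.032242 = 479.3021
Market CHF 463.20 < fair 479.3021: forward underpriced → reverse cash-and-carry (short the stock, invest proceeds at r, pay the dividends, go long the forward).
Profit at T = |F_mkt − F*| = |463.20 − 479.3021| = CHF 16.10 per share

CHF 16.10 per share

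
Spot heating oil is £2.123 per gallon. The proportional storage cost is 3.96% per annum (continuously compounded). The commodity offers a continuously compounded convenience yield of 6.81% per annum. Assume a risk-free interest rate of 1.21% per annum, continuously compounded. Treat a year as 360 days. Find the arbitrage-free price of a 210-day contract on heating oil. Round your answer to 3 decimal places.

Net carry = r + u − y = 0.0121 + 0.0396 − 0.0681 = -0.0164
F = S·e^((r+u−y)T) = 2.123 · e^(-0.0164 × 210/360) = 2.123 · e^-0.009567
= 2.123 × 0.990479 = £2.103 per gallon

£2.103 per gallon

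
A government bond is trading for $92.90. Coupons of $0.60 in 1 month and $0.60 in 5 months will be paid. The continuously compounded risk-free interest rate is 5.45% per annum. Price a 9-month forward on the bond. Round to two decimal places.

PV(coupons) I = 0.60·e^(−0.0545·1/12) + 0.60·e^(−0.0545·5/12)
I = 0.5973 + 0.5865 = 1.1838
F = (S − I)·e^(rT) = (92.90 − 1.1838) · e^(0.0545·9/12)
= 91.7162 · e^0.040875 = 91.7162 × 1.041722 = $95.54

$95.54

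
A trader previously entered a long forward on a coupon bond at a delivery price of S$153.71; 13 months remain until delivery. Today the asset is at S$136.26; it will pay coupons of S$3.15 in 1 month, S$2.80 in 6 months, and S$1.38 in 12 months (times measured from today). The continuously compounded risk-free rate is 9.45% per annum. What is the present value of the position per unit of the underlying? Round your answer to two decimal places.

-S$9.54

PV(remaining coupons) I = 3.15·e^(−0.0945·1/12) + 2.80·e^(−0.0945·6/12) + 1.38·e^(−0.0945·12/12) = 7.0516
Current forward F = (S − I)·e^(rT) = (136.26 − 7.0516)·e^(0.0945·13/12) = 129.2084 × 1.107799 = 143.1369
Value (long) = (F − K)·e^(−rT) = (143.1369 − 153.71) × 0.902691 = -9.5442
Value = -S$9.54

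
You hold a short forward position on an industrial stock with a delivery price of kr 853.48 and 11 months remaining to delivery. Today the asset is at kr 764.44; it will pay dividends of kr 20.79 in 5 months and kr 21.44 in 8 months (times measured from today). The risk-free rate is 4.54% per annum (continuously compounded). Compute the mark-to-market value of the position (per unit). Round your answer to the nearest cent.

kr 95.45

PV(remaining dividends) I = 20.79·e^(−0.0454·5/12) + 21.44·e^(−0.0454·8/12) = 41.2012
Current forward F = (S − I)·e^(rT) = (764.44 − 41.2012)·e^(0.0454·11/12) = 723.2388 × 1.042495 = 753.9728
Value (long) = (F − K)·e^(−rT) = (753.9728 − 853.48) × 0.959237 = -95.4510
Short position value = −(long value) = kr 95.45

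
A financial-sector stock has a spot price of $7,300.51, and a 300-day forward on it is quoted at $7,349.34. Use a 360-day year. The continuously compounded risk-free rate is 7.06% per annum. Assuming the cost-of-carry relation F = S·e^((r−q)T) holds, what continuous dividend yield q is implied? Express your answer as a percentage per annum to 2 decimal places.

6.26%

From F = S·e^((r−q)T): (r − q) = ln(F/S)/T
ln(7349.34/7300.51) = ln(1.006689) = 0.006667
(r − q) = 0.006667 / (300/360) = 0.008000
q = r − ln(F/S)/T = 0.0706 − 0.008000 = 0.062600
q = 6.26%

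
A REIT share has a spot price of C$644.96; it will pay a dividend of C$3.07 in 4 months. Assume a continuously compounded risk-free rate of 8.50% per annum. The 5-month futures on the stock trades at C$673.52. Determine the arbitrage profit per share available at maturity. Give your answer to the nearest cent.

C$8.40 per share

PV(dividends) I = 3.07·e^(−0.0850·4/12) = 2.9842
Fair futures F* = (S − I)·e^(rT) = (644.96 − 2.9842)·e^0.035417 = 641.9758 × 1.036052 = 665.1203
Market C$673.52 > fair 665.1203: forward overpriced → cash-and-carry (borrow at r, buy the stock and collect the dividends, short the forward).
Profit at T = |F_mkt − F*| = |673.52 − 665.1203| = C$8.40 per share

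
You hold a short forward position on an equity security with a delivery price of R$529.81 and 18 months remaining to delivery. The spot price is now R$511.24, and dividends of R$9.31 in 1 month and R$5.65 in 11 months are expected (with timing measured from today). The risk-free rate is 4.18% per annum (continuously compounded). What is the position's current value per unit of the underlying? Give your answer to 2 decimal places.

PV(remaining dividends) I = 9.31·e^(−0.0418·1/12) + 5.65·e^(−0.0418·11/12) = 14.7152
Current forward F = (S − I)·e^(rT) = (511.24 − 14.7152)·e^(0.0418·18/12) = 496.5248 × 1.064707 = 528.6534
Value (long) = (F − K)·e^(−rT) = (528.6534 − 529.81) × 0.939225 = -1.0863
Short position value = −(long value) = R$1.09

R$1.09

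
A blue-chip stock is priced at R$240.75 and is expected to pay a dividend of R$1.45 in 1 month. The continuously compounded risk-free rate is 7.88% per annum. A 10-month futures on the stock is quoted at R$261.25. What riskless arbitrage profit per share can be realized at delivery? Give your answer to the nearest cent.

R$5.70 per share

PV(dividends) I = 1.45·e^(−0.0788·1/12) = 1.4405
Fair futures F* = (S − I)·e^(rT) = (240.75 − 1.4405)·e^0.065667 = 239.3095 × 1.067871 = 255.5517
Market R$261.25 > fair 255.5517: forward overpriced → cash-and-carry (borrow at r, buy the stock and collect the dividends, short the forward).
Profit at T = |F_mkt − F*| = |261.25 − 255.5517| = R$5.70 per share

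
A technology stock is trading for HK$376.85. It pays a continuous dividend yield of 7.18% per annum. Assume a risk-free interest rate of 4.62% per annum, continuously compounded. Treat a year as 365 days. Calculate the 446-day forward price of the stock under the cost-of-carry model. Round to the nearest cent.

F = S·e^((r − q)T) = 376.85 · e^((0.0462 − 0.0718) × 446/365)
= 376.85 · e^-0.031281 = 376.85 × 0.969203
F = HK$365.24

HK$365.24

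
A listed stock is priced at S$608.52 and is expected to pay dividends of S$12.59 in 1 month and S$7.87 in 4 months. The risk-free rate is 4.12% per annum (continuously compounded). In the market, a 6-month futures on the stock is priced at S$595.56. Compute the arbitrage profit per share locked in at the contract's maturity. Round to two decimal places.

PV(dividends) I = 12.59·e^(−0.0412·1/12) + 7.87·e^(−0.0412·4/12) = 20.3095
Fair futures F* = (S − I)·e^(rT) = (608.52 − 20.3095)·e^0.020600 = 588.2105 × 1.020814 = 600.4535
Market S$595.56 < fair 600.4535: forward underpriced → reverse cash-and-carry (short the stock, invest proceeds at r, pay the dividends, go long the forward).
Profit at T = |F_mkt − F*| = |595.56 − 600.4535| = S$4.89 per share

S$4.89 per share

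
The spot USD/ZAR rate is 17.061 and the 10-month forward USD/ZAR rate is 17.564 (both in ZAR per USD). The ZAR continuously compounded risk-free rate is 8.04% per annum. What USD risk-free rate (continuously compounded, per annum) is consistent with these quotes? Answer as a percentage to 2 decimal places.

F = S·e^((r_ZAR − r_USD)T) ⇒ r_USD = r_ZAR − ln(F/S)/T
ln(17.564/17.061) = 0.029056; /(10/12) = 0.034867
r_USD = 0.0804 − 0.034867 = 0.045533
r_USD = 4.55%

4.55%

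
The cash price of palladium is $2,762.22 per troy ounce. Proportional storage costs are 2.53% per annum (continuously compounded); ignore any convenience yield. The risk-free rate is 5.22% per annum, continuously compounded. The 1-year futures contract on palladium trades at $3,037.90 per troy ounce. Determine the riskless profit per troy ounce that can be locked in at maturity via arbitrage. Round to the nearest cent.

$53.09 per troy ounce

Fair futures: F* = S·e^(carry·T), with carry = (r + u) = 0.0522 + 0.0253 = 0.0775
F* = 2762.22 · e^(0.0775 × 1) = 2762.22 · e^0.07750000 = 2762.22 × 1.08058223 = $2984.8058
Market $3037.90 > fair $2984.8058: forward overpriced → cash-and-carry (buy spot, short the forward).
At maturity, profit = |F_mkt − F*| = |3037.90 − 2984.8058| = $53.09 per troy ounce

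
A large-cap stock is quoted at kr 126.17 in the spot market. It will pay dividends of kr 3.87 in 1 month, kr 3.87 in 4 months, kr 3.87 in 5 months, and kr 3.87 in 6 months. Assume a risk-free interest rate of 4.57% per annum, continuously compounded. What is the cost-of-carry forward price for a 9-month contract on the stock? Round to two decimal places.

PV(dividends) I = 3.87·e^(−0.0457·1/12) + 3.87·e^(−0.0457·4/12) + 3.87·e^(−0.0457·5/12) + 3.87·e^(−0.0457·6/12)
I = 3.8553 + 3.8115 + 3.7970 + 3.7826 = 15.2464
F = (S − I)·e^(rT) = (126.17 − 15.2464) · e^(0.0457·9/12)
= 110.9236 · e^0.034275 = 110.9236 × 1.034869 = kr 114.79

kr 114.79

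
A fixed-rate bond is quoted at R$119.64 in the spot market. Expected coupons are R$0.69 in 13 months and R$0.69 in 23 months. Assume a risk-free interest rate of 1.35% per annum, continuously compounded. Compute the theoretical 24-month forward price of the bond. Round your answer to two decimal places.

R$121.52

PV(coupons) I = 0.69·e^(−0.0135·13/12) + 0.69·e^(−0.0135·23/12)
I = 0.6800 + 0.6724 = 1.3524
F = (S − I)·e^(rT) = (119.64 − 1.3524) · e^(0.0135·24/12)
= 118.2876 · e^0.027000 = 118.2876 × 1.027368 = R$121.52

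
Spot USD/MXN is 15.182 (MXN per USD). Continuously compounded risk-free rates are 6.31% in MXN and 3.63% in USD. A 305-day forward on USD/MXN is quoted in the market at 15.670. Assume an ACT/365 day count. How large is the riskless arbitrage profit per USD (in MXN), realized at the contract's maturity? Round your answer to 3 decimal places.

Fair forward: F* = S·e^(carry·T), with carry = (r_MXN − r_USD) = 0.0631 − 0.0363 = 0.0268
F* = 15.182 · e^(0.0268 × 305/365) = 15.182 · e^0.022395 = 15.182 × 1.022648 = 15.5258
Market 15.670 > fair 15.5258: forward overpriced → cash-and-carry (buy spot, short the forward).
At maturity, profit = |F_mkt − F*| = |15.670 − 15.5258| = 0.144 per USD (in MXN)

0.144 per USD (in MXN)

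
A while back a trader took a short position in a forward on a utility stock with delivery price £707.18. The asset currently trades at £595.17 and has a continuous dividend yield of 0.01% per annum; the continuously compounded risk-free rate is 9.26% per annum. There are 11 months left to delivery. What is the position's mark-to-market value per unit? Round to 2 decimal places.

£54.51

Current fair forward for the remaining 11 months: F = S·e^((r − q)·T), (r − q) = 0.0926 − 0.0001 = 0.0925
F = 595.17 · e^(0.0925 × 11/12) = 595.17 × 1.088490 = 647.8366
Value of long forward = (F − K)·e^(−rT) = (647.8366 − 707.18) · e^(−0.0926·11/12)
= -59.3434 × 0.918619 = -54.51
Short position value = −(long value) = £54.51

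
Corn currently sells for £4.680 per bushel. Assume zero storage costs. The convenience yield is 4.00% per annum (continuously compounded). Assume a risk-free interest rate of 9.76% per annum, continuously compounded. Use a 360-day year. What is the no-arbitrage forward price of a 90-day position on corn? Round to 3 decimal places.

£4.748 per bushel

Net carry = r + u − y = 0.0976 + 0.0000 − 0.0400 = 0.0576
F = S·e^((r+u−y)T) = 4.680 · e^(0.0576 × 90/360) = 4.680 · e^0.014400
= 4.680 × 1.014504 = £4.748 per bushel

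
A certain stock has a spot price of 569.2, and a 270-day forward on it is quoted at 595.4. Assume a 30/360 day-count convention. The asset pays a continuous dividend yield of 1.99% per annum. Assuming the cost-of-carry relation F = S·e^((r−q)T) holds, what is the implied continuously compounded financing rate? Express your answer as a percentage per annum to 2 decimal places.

From F = S·e^((r−q)T): (r − q) = ln(F/S)/T
ln(595.4/569.2) = ln(1.046030) = 0.045002
(r − q) = 0.045002 / (270/360) = 0.060003
r = ln(F/S)/T + q = 0.060003 + 0.0199 = 0.079903
r = 7.99%

7.99%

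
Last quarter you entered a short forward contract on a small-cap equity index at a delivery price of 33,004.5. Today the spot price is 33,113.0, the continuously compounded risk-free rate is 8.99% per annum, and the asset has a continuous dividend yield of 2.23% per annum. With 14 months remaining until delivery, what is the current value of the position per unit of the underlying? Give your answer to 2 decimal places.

Current fair forward for the remaining 14 months: F = S·e^((r − q)·T), (r − q) = 0.0899 − 0.0223 = 0.0676
F = 33113.0 · e^(0.0676 × 14/12) = 33113.0 × 1.08206004 = 35830.2541
Value of long forward = (F − K)·e^(−rT) = (35830.2541 − 33004.5) · e^(−0.0899·14/12)
= 2825.7541 × 0.90042957 = 2544.39
Short position value = −(long value) = -2544.39

-2544.39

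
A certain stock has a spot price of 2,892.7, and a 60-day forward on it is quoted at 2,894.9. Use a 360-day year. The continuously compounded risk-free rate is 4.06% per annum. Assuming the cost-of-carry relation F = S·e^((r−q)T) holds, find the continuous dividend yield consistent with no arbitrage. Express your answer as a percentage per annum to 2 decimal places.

From F = S·e^((r−q)T): (r − q) = ln(F/S)/T
ln(2894.9/2892.7) = ln(1.000761) = 0.000761
(r − q) = 0.000761 / (60/360) = 0.004566
q = r − ln(F/S)/T = 0.0406 − 0.004566 = 0.036034
q = 3.60%

3.60%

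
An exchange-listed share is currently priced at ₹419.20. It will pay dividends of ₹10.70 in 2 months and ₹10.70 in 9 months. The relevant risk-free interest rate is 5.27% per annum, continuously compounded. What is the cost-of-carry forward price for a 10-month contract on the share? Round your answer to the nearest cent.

PV(dividends) I = 10.70·e^(−0.0527·2/12) + 10.70·e^(−0.0527·9/12)
I = 10.6064 + 10.2853 = 20.8917
F = (S − I)·e^(rT) = (419.20 − 20.8917) · e^(0.0527·10/12)
= 398.3083 · e^0.043917 = 398.3083 × 1.044896 = ₹416.19

₹416.19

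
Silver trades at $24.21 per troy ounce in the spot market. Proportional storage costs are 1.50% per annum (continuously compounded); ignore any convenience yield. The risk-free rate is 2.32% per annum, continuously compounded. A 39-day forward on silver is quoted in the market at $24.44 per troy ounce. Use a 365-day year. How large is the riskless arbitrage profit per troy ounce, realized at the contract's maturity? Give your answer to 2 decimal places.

$0.13 per troy ounce

Fair forward: F* = S·e^(carry·T), with carry = (r + u) = 0.0232 + 0.0150 = 0.0382
F* = 24.21 · e^(0.0382 × 39/365) = 24.21 · e^0.004082 = 24.21 × 1.004090 = $24.3090
Market $24.44 > fair $24.3090: forward overpriced → cash-and-carry (buy spot, short the forward).
At maturity, profit = |F_mkt − F*| = |24.44 − 24.3090| = $0.13 per troy ounce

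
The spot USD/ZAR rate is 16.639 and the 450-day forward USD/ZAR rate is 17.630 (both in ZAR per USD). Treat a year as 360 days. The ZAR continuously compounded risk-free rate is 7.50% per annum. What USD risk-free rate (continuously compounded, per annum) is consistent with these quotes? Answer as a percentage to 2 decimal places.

2.87%

F = S·e^((r_ZAR − r_USD)T) ⇒ r_USD = r_ZAR − ln(F/S)/T
ln(17.630/16.639) = 0.057853; /(450/360) = 0.046282
r_USD = 0.0750 − 0.046282 = 0.028718
r_USD = 2.87%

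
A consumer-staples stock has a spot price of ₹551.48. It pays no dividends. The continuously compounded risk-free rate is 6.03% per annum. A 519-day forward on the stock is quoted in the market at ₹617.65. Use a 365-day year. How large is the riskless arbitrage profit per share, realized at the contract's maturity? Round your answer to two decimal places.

Fair forward: F* = S·e^(carry·T), with carry = r = 0.0603
F* = 551.48 · e^(0.0603 × 519/365) = 551.48 · e^0.085742 = 551.48 × 1.089525 = ₹600.8512
Market ₹617.65 > fair ₹600.8512: forward overpriced → cash-and-carry (buy spot, short the forward).
At maturity, profit = |F_mkt − F*| = |617.65 − 600.8512| = ₹16.80 per share

₹16.80 per share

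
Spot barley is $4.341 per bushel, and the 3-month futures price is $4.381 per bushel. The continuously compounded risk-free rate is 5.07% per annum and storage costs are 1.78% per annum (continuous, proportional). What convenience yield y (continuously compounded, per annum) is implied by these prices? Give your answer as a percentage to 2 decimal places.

F = S·e^((r+u−y)T) ⇒ (r+u−y) = ln(F/S)/T
ln(4.381/4.341) = 0.009172; /T ⇒ 0.036688
y = r + u − ln(F/S)/T = 0.0507 + 0.0178 − 0.036688 = 0.031812
y = 3.18%

3.18%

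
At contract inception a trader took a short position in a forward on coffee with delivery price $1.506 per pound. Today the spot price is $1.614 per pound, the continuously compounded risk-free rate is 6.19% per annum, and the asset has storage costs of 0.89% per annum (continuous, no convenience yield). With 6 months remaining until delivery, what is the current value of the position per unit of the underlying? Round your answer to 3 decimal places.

Current fair forward for the remaining 6 months: F = S·e^((r + u)·T), (r + u) = 0.0619 + 0.0089 = 0.0708
F = 1.614 · e^(0.0708 × 6/12) = 1.614 × 1.036034 = 1.6722
Value of long forward = (F − K)·e^(−rT) = (1.6722 − 1.506) · e^(−0.0619·6/12)
= 0.1662 × 0.969524 = 0.161
Short position value = −(long value) = -$0.161

-$0.161 per pound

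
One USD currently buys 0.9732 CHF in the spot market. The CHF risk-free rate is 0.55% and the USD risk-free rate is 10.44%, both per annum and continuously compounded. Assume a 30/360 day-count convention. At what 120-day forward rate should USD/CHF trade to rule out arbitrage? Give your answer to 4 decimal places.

0.9416

F = S·e^((r_CHF − r_USD)T) = 0.9732 · e^((0.0055 − 0.1044) × 120/360)
= 0.9732 · e^-0.032967 = 0.9732 × 0.967570
F = 0.9416 CHF per USD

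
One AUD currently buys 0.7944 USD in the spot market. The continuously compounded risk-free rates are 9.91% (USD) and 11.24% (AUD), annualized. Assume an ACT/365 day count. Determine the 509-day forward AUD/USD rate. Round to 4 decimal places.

0.7798

F = S·e^((r_USD − r_AUD)T) = 0.7944 · e^((0.0991 − 0.1124) × 509/365)
= 0.7944 · e^-0.018547 = 0.7944 × 0.981624
F = 0.7798 USD per AUD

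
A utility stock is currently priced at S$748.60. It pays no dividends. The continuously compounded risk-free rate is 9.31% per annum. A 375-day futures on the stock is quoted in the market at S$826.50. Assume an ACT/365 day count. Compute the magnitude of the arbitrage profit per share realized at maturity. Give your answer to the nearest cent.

S$2.76 per share

Fair futures: F* = S·e^(carry·T), with carry = r = 0.0931
F* = 748.60 · e^(0.0931 × 375/365) = 748.60 · e^0.095651 = 748.60 × 1.100375 = S$823.7407
Market S$826.50 > fair S$823.7407: forward overpriced → cash-and-carry (buy spot, short the forward).
At maturity, profit = |F_mkt − F*| = |826.50 − 823.7407| = S$2.76 per share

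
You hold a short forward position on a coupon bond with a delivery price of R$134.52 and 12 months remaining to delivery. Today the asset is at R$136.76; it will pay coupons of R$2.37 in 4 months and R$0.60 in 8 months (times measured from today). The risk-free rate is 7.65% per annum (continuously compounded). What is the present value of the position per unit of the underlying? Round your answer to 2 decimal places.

-R$9.27

PV(remaining coupons) I = 2.37·e^(−0.0765·4/12) + 0.60·e^(−0.0765·8/12) = 2.8805
Current forward F = (S − I)·e^(rT) = (136.76 − 2.8805)·e^(0.0765·12/12) = 133.8795 × 1.079502 = 144.5232
Value (long) = (F − K)·e^(−rT) = (144.5232 − 134.52) × 0.926353 = 9.2665
Short position value = −(long value) = -R$9.27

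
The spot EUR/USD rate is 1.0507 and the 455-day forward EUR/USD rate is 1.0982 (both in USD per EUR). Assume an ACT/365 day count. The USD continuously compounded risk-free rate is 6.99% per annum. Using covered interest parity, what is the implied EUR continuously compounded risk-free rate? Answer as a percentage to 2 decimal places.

F = S·e^((r_USD − r_EUR)T) ⇒ r_EUR = r_USD − ln(F/S)/T
ln(1.0982/1.0507) = 0.044216; /(455/365) = 0.035470
r_EUR = 0.0699 − 0.035470 = 0.034430
r_EUR = 3.44%

3.44%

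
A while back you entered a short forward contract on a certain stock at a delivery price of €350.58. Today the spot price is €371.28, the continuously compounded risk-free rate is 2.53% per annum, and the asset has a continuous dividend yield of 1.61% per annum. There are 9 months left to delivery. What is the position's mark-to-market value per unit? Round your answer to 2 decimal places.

-€22.83

Current fair forward for the remaining 9 months: F = S·e^((r − q)·T), (r − q) = 0.0253 − 0.0161 = 0.0092
F = 371.28 · e^(0.0092 × 9/12) = 371.28 × 1.006924 = 373.8507
Value of long forward = (F − K)·e^(−rT) = (373.8507 − 350.58) · e^(−0.0253·9/12)
= 23.2707 × 0.981204 = 22.83
Short position value = −(long value) = -€22.83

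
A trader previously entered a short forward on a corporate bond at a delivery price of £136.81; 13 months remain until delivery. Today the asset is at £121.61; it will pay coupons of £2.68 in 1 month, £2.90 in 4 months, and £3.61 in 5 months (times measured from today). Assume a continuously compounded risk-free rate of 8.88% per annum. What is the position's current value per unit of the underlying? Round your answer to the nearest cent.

PV(remaining coupons) I = 2.68·e^(−0.0888·1/12) + 2.90·e^(−0.0888·4/12) + 3.61·e^(−0.0888·5/12) = 8.9545
Current forward F = (S − I)·e^(rT) = (121.61 − 8.9545)·e^(0.0888·13/12) = 112.6555 × 1.100979 = 124.0313
Value (long) = (F − K)·e^(−rT) = (124.0313 − 136.81) × 0.908282 = -11.6067
Short position value = −(long value) = £11.61

£11.61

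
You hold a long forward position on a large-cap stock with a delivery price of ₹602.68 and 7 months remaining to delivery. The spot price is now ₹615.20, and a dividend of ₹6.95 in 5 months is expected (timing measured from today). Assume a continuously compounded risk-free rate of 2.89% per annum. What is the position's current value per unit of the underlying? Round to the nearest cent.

₹15.73

PV(remaining dividends) I = 6.95·e^(−0.0289·5/12) = 6.8668
Current forward F = (S − I)·e^(rT) = (615.20 − 6.8668)·e^(0.0289·7/12) = 608.3332 × 1.017001 = 618.6755
Value (long) = (F − K)·e^(−rT) = (618.6755 − 602.68) × 0.983283 = 15.7281
Value = ₹15.73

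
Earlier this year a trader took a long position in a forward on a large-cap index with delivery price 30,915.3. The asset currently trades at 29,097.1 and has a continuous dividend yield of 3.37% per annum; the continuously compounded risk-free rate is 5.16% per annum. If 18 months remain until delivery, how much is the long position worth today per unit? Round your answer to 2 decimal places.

-949.92

Current fair forward for the remaining 18 months: F = S·e^((r − q)·T), (r − q) = 0.0516 − 0.0337 = 0.0179
F = 29097.1 · e^(0.0179 × 18/12) = 29097.1 × 1.02721371 = 29888.9400
Value of long forward = (F − K)·e^(−rT) = (29888.9400 − 30915.3) · e^(−0.0516·18/12)
= -1026.3600 × 0.92551957 = -949.92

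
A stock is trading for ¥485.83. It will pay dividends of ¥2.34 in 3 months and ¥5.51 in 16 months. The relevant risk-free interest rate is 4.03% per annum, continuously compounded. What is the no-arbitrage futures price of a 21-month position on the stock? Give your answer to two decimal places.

¥513.24

PV(dividends) I = 2.34·e^(−0.0403·3/12) + 5.51·e^(−0.0403·16/12)
I = 2.3165 + 5.2217 = 7.5382
F = (S − I)·e^(rT) = (485.83 − 7.5382) · e^(0.0403·21/12)
= 478.2918 · e^0.070525 = 478.2918 × 1.073071 = ¥513.24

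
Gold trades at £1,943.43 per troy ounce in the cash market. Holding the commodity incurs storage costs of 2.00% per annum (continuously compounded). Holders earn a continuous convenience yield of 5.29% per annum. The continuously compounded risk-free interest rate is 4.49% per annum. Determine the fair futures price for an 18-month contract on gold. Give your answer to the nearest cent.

£1,978.73 per troy ounce

Net carry = r + u − y = 0.0449 + 0.0200 − 0.0529 = 0.0120
F = S·e^((r+u−y)T) = 1943.43 · e^(0.0120 × 18/12) = 1943.43 · e^0.01800000
= 1943.43 × 1.01816298 = £1,978.73 per troy ounce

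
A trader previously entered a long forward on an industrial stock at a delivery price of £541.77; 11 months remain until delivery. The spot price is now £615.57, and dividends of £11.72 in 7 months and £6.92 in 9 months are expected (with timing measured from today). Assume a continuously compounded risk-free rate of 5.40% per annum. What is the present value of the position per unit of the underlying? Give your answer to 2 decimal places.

£81.96

PV(remaining dividends) I = 11.72·e^(−0.0540·7/12) + 6.92·e^(−0.0540·9/12) = 18.0019
Current forward F = (S − I)·e^(rT) = (615.57 − 18.0019)·e^(0.0540·11/12) = 597.5681 × 1.050746 = 627.8923
Value (long) = (F − K)·e^(−rT) = (627.8923 − 541.77) × 0.951705 = 81.9630
Value = £81.96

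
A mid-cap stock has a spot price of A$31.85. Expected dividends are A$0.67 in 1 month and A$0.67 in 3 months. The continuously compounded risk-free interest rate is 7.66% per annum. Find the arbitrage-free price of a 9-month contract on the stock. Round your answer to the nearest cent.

A$32.33

PV(dividends) I = 0.67·e^(−0.0766·1/12) + 0.67·e^(−0.0766·3/12)
I = 0.6657 + 0.6573 = 1.3230
F = (S − I)·e^(rT) = (31.85 − 1.3230) · e^(0.0766·9/12)
= 30.5270 · e^0.057450 = 30.5270 × 1.059132 = A$32.33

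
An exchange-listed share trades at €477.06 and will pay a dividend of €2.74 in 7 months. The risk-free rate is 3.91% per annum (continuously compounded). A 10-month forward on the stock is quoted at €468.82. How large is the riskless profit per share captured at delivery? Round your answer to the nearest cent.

€21.27 per share

PV(dividends) I = 2.74·e^(−0.0391·7/12) = 2.6782
Fair forward F* = (S − I)·e^(rT) = (477.06 − 2.6782)·e^0.032583 = 474.3818 × 1.033120 = 490.0933
Market €468.82 < fair 490.0933: forward underpriced → reverse cash-and-carry (short the stock, invest proceeds at r, pay the dividends, go long the forward).
Profit at T = |F_mkt − F*| = |468.82 − 490.0933| = €21.27 per share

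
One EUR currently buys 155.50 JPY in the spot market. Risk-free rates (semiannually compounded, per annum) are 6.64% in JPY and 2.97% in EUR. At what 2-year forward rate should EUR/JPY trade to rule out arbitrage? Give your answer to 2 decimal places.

167.06

By covered interest parity, F = S · (1+r_JPY/2)^(2T) / (1+r_EUR/2)^(2T)
= 155.50 × 1.139561 / 1.060736 = 155.50 × 1.074312
F = 167.06 JPY per EUR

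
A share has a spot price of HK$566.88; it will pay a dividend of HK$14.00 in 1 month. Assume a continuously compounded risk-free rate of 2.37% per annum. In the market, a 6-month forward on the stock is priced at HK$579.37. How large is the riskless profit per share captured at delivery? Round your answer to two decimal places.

HK$19.87 per share

PV(dividends) I = 14.00·e^(−0.0237·1/12) = 13.9724
Fair forward F* = (S − I)·e^(rT) = (566.88 − 13.9724)·e^0.011850 = 552.9076 × 1.011920 = 559.4983
Market HK$579.37 > fair 559.4983: forward overpriced → cash-and-carry (borrow at r, buy the stock and collect the dividends, short the forward).
Profit at T = |F_mkt − F*| = |579.37 − 559.4983| = HK$19.87 per share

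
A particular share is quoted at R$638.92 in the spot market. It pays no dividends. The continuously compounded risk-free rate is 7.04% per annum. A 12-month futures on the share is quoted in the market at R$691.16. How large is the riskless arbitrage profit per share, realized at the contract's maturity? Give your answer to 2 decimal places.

Fair futures: F* = S·e^(carry·T), with carry = r = 0.0704
F* = 638.92 · e^(0.0704 × 12/12) = 638.92 · e^0.070400 = 638.92 × 1.072937 = R$685.5209
Market R$691.16 > fair R$685.5209: forward overpriced → cash-and-carry (buy spot, short the forward).
At maturity, profit = |F_mkt − F*| = |691.16 − 685.5209| = R$5.64 per share

R$5.64 per share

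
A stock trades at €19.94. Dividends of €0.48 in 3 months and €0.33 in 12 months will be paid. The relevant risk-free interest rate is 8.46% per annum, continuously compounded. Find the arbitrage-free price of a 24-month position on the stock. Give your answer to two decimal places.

€22.70

PV(dividends) I = 0.48·e^(−0.0846·3/12) + 0.33·e^(−0.0846·12/12)
I = 0.4700 + 0.3032 = 0.7732
F = (S − I)·e^(rT) = (19.94 − 0.7732) · e^(0.0846·24/12)
= 19.1668 · e^0.169200 = 19.1668 × 1.184357 = €22.70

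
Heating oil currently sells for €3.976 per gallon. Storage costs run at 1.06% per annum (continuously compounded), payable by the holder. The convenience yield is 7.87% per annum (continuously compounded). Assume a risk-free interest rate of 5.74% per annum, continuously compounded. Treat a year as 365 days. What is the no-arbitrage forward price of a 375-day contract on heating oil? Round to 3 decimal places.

Net carry = r + u − y = 0.0574 + 0.0106 − 0.0787 = -0.0107
F = S·e^((r+u−y)T) = 3.976 · e^(-0.0107 × 375/365) = 3.976 · e^-0.010993
= 3.976 × 0.989067 = €3.933 per gallon

€3.933 per gallon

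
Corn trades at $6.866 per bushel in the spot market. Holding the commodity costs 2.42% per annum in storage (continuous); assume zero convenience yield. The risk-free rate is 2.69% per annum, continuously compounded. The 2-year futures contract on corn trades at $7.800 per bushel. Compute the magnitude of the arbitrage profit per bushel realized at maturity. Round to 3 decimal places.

Fair futures: F* = S·e^(carry·T), with carry = (r + u) = 0.0269 + 0.0242 = 0.0511
F* = 6.866 · e^(0.0511 × 2) = 6.866 · e^0.102200 = 6.866 × 1.107605 = $7.6048
Market $7.800 > fair $7.6048: forward overpriced → cash-and-carry (buy spot, short the forward).
At maturity, profit = |F_mkt − F*| = |7.800 − 7.6048| = $0.195 per bushel

$0.195 per bushel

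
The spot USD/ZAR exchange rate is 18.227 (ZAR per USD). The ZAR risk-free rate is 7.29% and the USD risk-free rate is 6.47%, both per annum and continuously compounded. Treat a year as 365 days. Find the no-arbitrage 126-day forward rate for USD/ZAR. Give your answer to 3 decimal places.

F = S·e^((r_ZAR − r_USD)T) = 18.227 · e^((0.0729 − 0.0647) × 126/365)
= 18.227 · e^0.002831 = 18.227 × 1.002835
F = 18.279 ZAR per USD

18.279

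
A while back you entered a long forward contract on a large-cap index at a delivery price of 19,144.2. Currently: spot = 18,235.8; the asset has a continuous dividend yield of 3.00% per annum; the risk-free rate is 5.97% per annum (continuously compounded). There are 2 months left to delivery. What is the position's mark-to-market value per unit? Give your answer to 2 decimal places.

Current fair forward for the remaining 2 months: F = S·e^((r − q)·T), (r − q) = 0.0597 − 0.0300 = 0.0297
F = 18235.8 · e^(0.0297 × 2/12) = 18235.8 × 1.00496227 = 18326.2910
Value of long forward = (F − K)·e^(−rT) = (18326.2910 − 19144.2) · e^(−0.0597·2/12)
= -817.9090 × 0.99009934 = -809.81

-809.81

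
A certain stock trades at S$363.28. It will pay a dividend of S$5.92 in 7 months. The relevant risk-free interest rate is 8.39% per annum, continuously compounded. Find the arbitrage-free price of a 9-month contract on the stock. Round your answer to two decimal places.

S$380.87

PV(dividends) I = 5.92·e^(−0.0839·7/12)
I = 5.6372
F = (S − I)·e^(rT) = (363.28 − 5.6372) · e^(0.0839·9/12)
= 357.6428 · e^0.062925 = 357.6428 × 1.064947 = S$380.87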